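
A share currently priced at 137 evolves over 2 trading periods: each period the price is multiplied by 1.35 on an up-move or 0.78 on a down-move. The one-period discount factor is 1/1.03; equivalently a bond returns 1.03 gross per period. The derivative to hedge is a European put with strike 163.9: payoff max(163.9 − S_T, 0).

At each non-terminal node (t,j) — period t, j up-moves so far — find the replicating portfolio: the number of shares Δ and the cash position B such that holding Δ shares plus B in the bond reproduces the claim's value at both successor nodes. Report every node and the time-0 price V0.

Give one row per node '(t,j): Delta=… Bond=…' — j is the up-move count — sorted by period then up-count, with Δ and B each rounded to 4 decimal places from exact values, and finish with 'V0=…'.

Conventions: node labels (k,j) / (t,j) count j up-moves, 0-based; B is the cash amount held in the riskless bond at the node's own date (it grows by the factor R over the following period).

(0,0): Delta=-0.5322 Bond=105.9616
(1,0): Delta=-1.0000 Bond=159.1262
(1,1): Delta=-0.1863 Bond=45.1587
V0=33.0459

Under the risk-neutral measure, an up-move has probability p* = (R−d)/(u−d) = 0.4386 and values discount at R = 1.03.
Terminal payoffs: V(2,0)=80.5492, V(2,1)=19.6390, V(2,2)=0.0000
  t=1,j=0: stock 106.8600 → up 144.2610 (V=19.6390), down 83.3508 (V=80.5492). Price 52.2662; hedge Δ=-1.0000, bond B=159.1262.
  t=1,j=1: stock 184.9500 → up 249.6825 (V=0.0000), down 144.2610 (V=19.6390). Price 10.7043; hedge Δ=-0.1863, bond B=45.1587.
  t=0,j=0: stock 137.0000 → up 184.9500 (V=10.7043), down 106.8600 (V=52.2662). Price 33.0459; hedge Δ=-0.5322, bond B=105.9616.
Check: Δ(0,0)·S0 + B(0,0) = 33.0459 = V0.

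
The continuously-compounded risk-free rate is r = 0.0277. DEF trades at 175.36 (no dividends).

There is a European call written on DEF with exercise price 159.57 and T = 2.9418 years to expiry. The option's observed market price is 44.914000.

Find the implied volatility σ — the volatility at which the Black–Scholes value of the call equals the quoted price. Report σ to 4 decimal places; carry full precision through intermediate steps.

At σ = 0.2619 the Black–Scholes value reproduces the quote:
σ√T = 0.2619·√2.9418 = 0.449202
d₁ = (ln(S/K) + (r+σ²/2)T) / (σ√T) = (ln(175.36/159.57) + (0.0277+0.2619²/2)·2.9418) / 0.449202 = (0.094358 + 0.182379) / 0.449202 = 0.616064
d₂ = d₁ − σ√T = 0.616064 − 0.449202 = 0.166862
e^{−rT} = 0.921744
N(d₁) = 0.731074,  N(d₂) = 0.566261
V = S·N(d₁) − K·e^{−rT}·N(d₂) = 128.201130 − 83.287130 = 44.914000 (equal to the quote); since ∂V/∂σ > 0 for all σ, the implied volatility is unique

sigma = 0.2619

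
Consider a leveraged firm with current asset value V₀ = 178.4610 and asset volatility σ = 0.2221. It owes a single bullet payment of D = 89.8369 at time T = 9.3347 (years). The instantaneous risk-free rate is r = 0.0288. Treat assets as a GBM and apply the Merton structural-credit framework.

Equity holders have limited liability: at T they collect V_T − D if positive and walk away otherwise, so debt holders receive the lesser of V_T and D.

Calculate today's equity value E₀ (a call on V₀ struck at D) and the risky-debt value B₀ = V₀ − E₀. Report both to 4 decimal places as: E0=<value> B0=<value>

Work the structural quantities from V₀ = 178.4610 against face 89.8369:
d₁ = [ln(V₀/D) + (r + σ²/2)T] / (σ√T)
   = [ln(178.4610/89.8369) + (0.0288 + 0.5·0.2221²)·9.3347] / (0.2221·√9.3347)
   = [0.686374 + 0.499072] / 0.678576 = 1.746961
d₂ = d₁ − σ√T = 1.746961 − 0.678576 = 1.068385
N(d₁) = 0.959678,  N(d₂) = 0.857327,  e^(−rT) = 0.764266
E₀ = V₀·N(d₁) − D·e^(−rT)·N(d₂)
   = 178.4610·0.959678 − 89.8369·0.764266·0.857327 = 112.401660
B₀ = V₀ − E₀ = 178.4610 − 112.401660 = 66.059340

E0=112.4017 B0=66.0593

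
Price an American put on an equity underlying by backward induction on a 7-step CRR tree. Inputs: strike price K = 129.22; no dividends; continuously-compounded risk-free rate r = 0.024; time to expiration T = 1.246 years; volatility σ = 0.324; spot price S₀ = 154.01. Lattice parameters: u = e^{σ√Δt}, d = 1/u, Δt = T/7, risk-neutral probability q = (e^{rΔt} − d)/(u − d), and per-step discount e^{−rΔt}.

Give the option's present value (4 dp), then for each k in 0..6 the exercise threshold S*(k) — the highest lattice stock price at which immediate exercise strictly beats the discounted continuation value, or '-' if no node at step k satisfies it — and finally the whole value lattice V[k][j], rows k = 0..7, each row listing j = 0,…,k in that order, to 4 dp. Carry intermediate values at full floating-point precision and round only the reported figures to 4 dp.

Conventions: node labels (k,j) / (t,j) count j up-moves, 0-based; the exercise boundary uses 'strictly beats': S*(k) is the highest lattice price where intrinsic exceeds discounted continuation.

Δt=0.17800  u=1.14648  d=0.87224  q=0.48149  discount=0.99574
step 7 (expiry): payoffs max(K−S,0) = 70.0658 51.4669 27.0201 0.0000 0.0000 0.0000 0.0000 0.0000
step 6: (k=6,j=0): S=67.8190, K−S=61.4010, hold=60.8501 ⇒ V=61.4010 exercise | (k=6,j=1): S=89.1424, K−S=40.0776, hold=39.5268 ⇒ V=40.0776 exercise | (k=6,j=2): S=117.1700, K−S=12.0500, hold=13.9505 ⇒ V=13.9505 continue | (k=6,j=3): S=154.0100, K−S=0.0000, hold=0.0000 ⇒ V=0.0000 continue | (k=6,j=4): S=202.4330, K−S=0.0000, hold=0.0000 ⇒ V=0.0000 continue | (k=6,j=5): S=266.0809, K−S=0.0000, hold=0.0000 ⇒ V=0.0000 continue | (k=6,j=6): S=349.7407, K−S=0.0000, hold=0.0000 ⇒ V=0.0000 continue  boundary S*=89.1424
step 5: (k=5,j=0): S=77.7531, K−S=51.4669, hold=50.9160 ⇒ V=51.4669 exercise | (k=5,j=1): S=102.1999, K−S=27.0201, hold=27.3805 ⇒ V=27.3805 continue | (k=5,j=2): S=134.3330, K−S=0.0000, hold=7.2026 ⇒ V=7.2026 continue | (k=5,j=3): S=176.5693, K−S=0.0000, hold=0.0000 ⇒ V=0.0000 continue | (k=5,j=4): S=232.0853, K−S=0.0000, hold=0.0000 ⇒ V=0.0000 continue | (k=5,j=5): S=305.0563, K−S=0.0000, hold=0.0000 ⇒ V=0.0000 continue  boundary S*=77.7531
step 4: (k=4,j=0): S=89.1424, K−S=40.0776, hold=39.6996 ⇒ V=40.0776 exercise | (k=4,j=1): S=117.1700, K−S=12.0500, hold=17.5897 ⇒ V=17.5897 continue | (k=4,j=2): S=154.0100, K−S=0.0000, hold=3.7187 ⇒ V=3.7187 continue | (k=4,j=3): S=202.4330, K−S=0.0000, hold=0.0000 ⇒ V=0.0000 continue | (k=4,j=4): S=266.0809, K−S=0.0000, hold=0.0000 ⇒ V=0.0000 continue  boundary S*=89.1424
step 3: (k=3,j=0): S=102.1999, K−S=27.0201, hold=29.1253 ⇒ V=29.1253 continue | (k=3,j=1): S=134.3330, K−S=0.0000, hold=10.8645 ⇒ V=10.8645 continue | (k=3,j=2): S=176.5693, K−S=0.0000, hold=1.9200 ⇒ V=1.9200 continue | (k=3,j=3): S=232.0853, K−S=0.0000, hold=0.0000 ⇒ V=0.0000 continue  boundary S*=-
step 2: (k=2,j=0): S=117.1700, K−S=12.0500, hold=20.2462 ⇒ V=20.2462 continue | (k=2,j=1): S=154.0100, K−S=0.0000, hold=6.5298 ⇒ V=6.5298 continue | (k=2,j=2): S=202.4330, K−S=0.0000, hold=0.9913 ⇒ V=0.9913 continue  boundary S*=-
step 1: (k=1,j=0): S=134.3330, K−S=0.0000, hold=13.5838 ⇒ V=13.5838 continue | (k=1,j=1): S=176.5693, K−S=0.0000, hold=3.8466 ⇒ V=3.8466 continue  boundary S*=-
step 0: (k=0,j=0): S=154.0100, K−S=0.0000, hold=8.8575 ⇒ V=8.8575 continue  boundary S*=-

price = 8.8575
boundary = - - - - 89.1424 77.7531 89.1424
tree:
8.8575
13.5838 3.8466
20.2462 6.5298 0.9913
29.1253 10.8645 1.9200 0.0000
40.0776 17.5897 3.7187 0.0000 0.0000
51.4669 27.3805 7.2026 0.0000 0.0000 0.0000
61.4010 40.0776 13.9505 0.0000 0.0000 0.0000 0.0000
70.0658 51.4669 27.0201 0.0000 0.0000 0.0000 0.0000 0.0000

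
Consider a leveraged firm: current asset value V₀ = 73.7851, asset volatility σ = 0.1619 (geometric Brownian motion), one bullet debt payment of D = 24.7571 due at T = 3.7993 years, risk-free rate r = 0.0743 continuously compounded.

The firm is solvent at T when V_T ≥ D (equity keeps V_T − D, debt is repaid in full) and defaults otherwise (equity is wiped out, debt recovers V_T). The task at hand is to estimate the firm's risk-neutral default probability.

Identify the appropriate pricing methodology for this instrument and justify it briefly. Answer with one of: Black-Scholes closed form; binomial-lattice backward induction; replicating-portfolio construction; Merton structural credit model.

framework: Merton structural credit model

Key observation: the asked-for credit quantity lives on the firm's capital structure — asset value, asset volatility, debt face 24.7571 — which is the structural model's domain.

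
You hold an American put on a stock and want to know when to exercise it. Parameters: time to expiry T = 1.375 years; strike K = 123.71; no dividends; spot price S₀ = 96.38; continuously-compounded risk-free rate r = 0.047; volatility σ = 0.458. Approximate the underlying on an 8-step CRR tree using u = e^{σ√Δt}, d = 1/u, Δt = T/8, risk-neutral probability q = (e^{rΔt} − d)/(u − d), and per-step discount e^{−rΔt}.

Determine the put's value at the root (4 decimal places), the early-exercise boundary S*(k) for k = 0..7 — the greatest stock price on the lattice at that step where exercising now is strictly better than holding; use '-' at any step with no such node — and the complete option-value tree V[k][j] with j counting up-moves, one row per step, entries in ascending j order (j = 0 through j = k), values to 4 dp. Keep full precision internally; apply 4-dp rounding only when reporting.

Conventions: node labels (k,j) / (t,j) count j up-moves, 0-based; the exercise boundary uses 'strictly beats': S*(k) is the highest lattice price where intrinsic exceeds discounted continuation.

Δt=0.17188  u=1.20910  d=0.82706  q=0.47390  discount=0.99195
step 8 (expiry): payoffs max(K−S,0) = 102.6098 92.8630 78.6141 57.7832 27.3300 0.0000 0.0000 0.0000 0.0000
step 7: (k=7,j=0): S=25.5123, K−S=98.1977, hold=97.2024 ⇒ V=98.1977 exercise | (k=7,j=1): S=37.2971, K−S=86.4129, hold=85.4176 ⇒ V=86.4129 exercise | (k=7,j=2): S=54.5255, K−S=69.1845, hold=68.1892 ⇒ V=69.1845 exercise | (k=7,j=3): S=79.7121, K−S=43.9979, hold=43.0025 ⇒ V=43.9979 exercise | (k=7,j=4): S=116.5331, K−S=7.1769, hold=14.2625 ⇒ V=14.2625 continue | (k=7,j=5): S=170.3626, K−S=0.0000, hold=0.0000 ⇒ V=0.0000 continue | (k=7,j=6): S=249.0572, K−S=0.0000, hold=0.0000 ⇒ V=0.0000 continue | (k=7,j=7): S=364.1027, K−S=0.0000, hold=0.0000 ⇒ V=0.0000 continue  boundary S*=79.7121
step 6: (k=6,j=0): S=30.8470, K−S=92.8630, hold=91.8677 ⇒ V=92.8630 exercise | (k=6,j=1): S=45.0959, K−S=78.6141, hold=77.6188 ⇒ V=78.6141 exercise | (k=6,j=2): S=65.9268, K−S=57.7832, hold=56.7879 ⇒ V=57.7832 exercise | (k=6,j=3): S=96.3800, K−S=27.3300, hold=29.6656 ⇒ V=29.6656 continue | (k=6,j=4): S=140.9003, K−S=0.0000, hold=7.4431 ⇒ V=7.4431 continue | (k=6,j=5): S=205.9855, K−S=0.0000, hold=0.0000 ⇒ V=0.0000 continue | (k=6,j=6): S=301.1352, K−S=0.0000, hold=0.0000 ⇒ V=0.0000 continue  boundary S*=65.9268
step 5: (k=5,j=0): S=37.2971, K−S=86.4129, hold=85.4176 ⇒ V=86.4129 exercise | (k=5,j=1): S=54.5255, K−S=69.1845, hold=68.1892 ⇒ V=69.1845 exercise | (k=5,j=2): S=79.7121, K−S=43.9979, hold=44.1005 ⇒ V=44.1005 continue | (k=5,j=3): S=116.5331, K−S=7.1769, hold=18.9803 ⇒ V=18.9803 continue | (k=5,j=4): S=170.3626, K−S=0.0000, hold=3.8843 ⇒ V=3.8843 continue | (k=5,j=5): S=249.0572, K−S=0.0000, hold=0.0000 ⇒ V=0.0000 continue  boundary S*=54.5255
step 4: (k=4,j=0): S=45.0959, K−S=78.6141, hold=77.6188 ⇒ V=78.6141 exercise | (k=4,j=1): S=65.9268, K−S=57.7832, hold=56.8361 ⇒ V=57.7832 exercise | (k=4,j=2): S=96.3800, K−S=27.3300, hold=31.9369 ⇒ V=31.9369 continue | (k=4,j=3): S=140.9003, K−S=0.0000, hold=11.7311 ⇒ V=11.7311 continue | (k=4,j=4): S=205.9855, K−S=0.0000, hold=2.0271 ⇒ V=2.0271 continue  boundary S*=65.9268
step 3: (k=3,j=0): S=54.5255, K−S=69.1845, hold=68.1892 ⇒ V=69.1845 exercise | (k=3,j=1): S=79.7121, K−S=43.9979, hold=45.1682 ⇒ V=45.1682 continue | (k=3,j=2): S=116.5331, K−S=7.1769, hold=22.1814 ⇒ V=22.1814 continue | (k=3,j=3): S=170.3626, K−S=0.0000, hold=7.0750 ⇒ V=7.0750 continue  boundary S*=54.5255
step 2: (k=2,j=0): S=65.9268, K−S=57.7832, hold=57.3380 ⇒ V=57.7832 exercise | (k=2,j=1): S=96.3800, K−S=27.3300, hold=33.9989 ⇒ V=33.9989 continue | (k=2,j=2): S=140.9003, K−S=0.0000, hold=14.9015 ⇒ V=14.9015 continue  boundary S*=65.9268
step 1: (k=1,j=0): S=79.7121, K−S=43.9979, hold=46.1375 ⇒ V=46.1375 continue | (k=1,j=1): S=116.5331, K−S=7.1769, hold=24.7479 ⇒ V=24.7479 continue  boundary S*=-
step 0: (k=0,j=0): S=96.3800, K−S=27.3300, hold=35.7113 ⇒ V=35.7113 continue  boundary S*=-

price = 35.7113
boundary = - - 65.9268 54.5255 65.9268 54.5255 65.9268 79.7121
tree:
35.7113
46.1375 24.7479
57.7832 33.9989 14.9015
69.1845 45.1682 22.1814 7.0750
78.6141 57.7832 31.9369 11.7311 2.0271
86.4129 69.1845 44.1005 18.9803 3.8843 0.0000
92.8630 78.6141 57.7832 29.6656 7.4431 0.0000 0.0000
98.1977 86.4129 69.1845 43.9979 14.2625 0.0000 0.0000 0.0000
102.6098 92.8630 78.6141 57.7832 27.3300 0.0000 0.0000 0.0000 0.0000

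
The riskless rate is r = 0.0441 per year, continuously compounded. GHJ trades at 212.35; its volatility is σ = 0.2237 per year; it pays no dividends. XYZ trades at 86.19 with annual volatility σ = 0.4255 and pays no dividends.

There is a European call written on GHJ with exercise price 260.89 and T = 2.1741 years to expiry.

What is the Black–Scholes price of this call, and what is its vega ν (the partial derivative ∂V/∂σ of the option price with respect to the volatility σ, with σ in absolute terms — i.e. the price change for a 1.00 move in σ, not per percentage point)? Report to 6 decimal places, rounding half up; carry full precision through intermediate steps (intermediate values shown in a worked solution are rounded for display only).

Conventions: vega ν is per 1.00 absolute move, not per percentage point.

σ√T = 0.2237·√2.1741 = 0.329842
d₁ = (ln(S/K) + (r+σ²/2)T) / (σ√T) = (ln(212.35/260.89) + (0.0441+0.2237²/2)·2.1741) / 0.329842 = (-0.205863 + 0.150276) / 0.329842 = -0.168527
d₂ = d₁ − σ√T = -0.168527 − 0.329842 = -0.498369
e^{−rT} = 0.908575
N(d₁) = 0.433084,  N(d₂) = 0.309112
Call price V = S·N(d₁) − K·e^{−rT}·N(d₂) = 91.965432 − 73.271314 = 18.694118
φ(d₁) = (1/√(2π))·e^{−d₁²/2} = 0.393317
ν = S·φ(d₁)·√T = 123.150105

price = 18.694118
ν = 123.150105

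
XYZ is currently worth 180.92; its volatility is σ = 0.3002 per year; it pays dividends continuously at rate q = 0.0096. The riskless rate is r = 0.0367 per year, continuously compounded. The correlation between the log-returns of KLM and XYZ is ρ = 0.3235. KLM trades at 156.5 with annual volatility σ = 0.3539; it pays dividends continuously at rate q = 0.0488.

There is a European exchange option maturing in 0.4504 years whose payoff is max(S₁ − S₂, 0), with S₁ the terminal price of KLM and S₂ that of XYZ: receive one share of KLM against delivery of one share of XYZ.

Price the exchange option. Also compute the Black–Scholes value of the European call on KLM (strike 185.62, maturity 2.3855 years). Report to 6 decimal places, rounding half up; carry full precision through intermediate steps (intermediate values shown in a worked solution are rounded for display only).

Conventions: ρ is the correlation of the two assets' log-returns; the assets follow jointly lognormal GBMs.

exchange price = 6.789905
price(KLM call K=185.62) = 20.067581

σ_eff = √(σ₁² + σ₂² − 2ρσ₁σ₂) = √(0.3539² + 0.3002² − 2·0.3235·0.3539·0.3002) = 0.382920
d₁ = (ln(S₁/S₂) + (q₂ − q₁ + σ_eff²/2)T) / (σ_eff√T) = (ln(156.5/180.92) + (0.0096 − 0.0488 + 0.073314)·0.4504) / 0.256984 = -0.504443
d₂ = d₁ − σ_eff√T = -0.504443 − 0.256984 = -0.761428
N(d₁) = 0.306975,  N(d₂) = 0.223201
V = S₁·e^{−q₁T}·N(d₁) − S₂·e^{−q₂T}·N(d₂) = 46.997164 − 40.207259 = 6.789905
[vanilla: KLM call K=185.62]
σ√T = 0.3539·√2.3855 = 0.546601
d₁ = (ln(S/K) + (r−q+σ²/2)T) / (σ√T) = (ln(156.5/185.62) + (0.0367−0.0488+0.3539²/2)·2.3855) / 0.546601 = (-0.170646 + 0.120522) / 0.546601 = -0.091701
d₂ = d₁ − σ√T = -0.091701 − 0.546601 = -0.638302
e^{−rT} = 0.916175
e^{−qT} = 0.890108
N(d₁) = 0.463468,  N(d₂) = 0.261639
price = S·e^{−qT}·N(d₁) − K·e^{−rT}·N(d₂) = 64.561946 − 44.494365 = 20.067581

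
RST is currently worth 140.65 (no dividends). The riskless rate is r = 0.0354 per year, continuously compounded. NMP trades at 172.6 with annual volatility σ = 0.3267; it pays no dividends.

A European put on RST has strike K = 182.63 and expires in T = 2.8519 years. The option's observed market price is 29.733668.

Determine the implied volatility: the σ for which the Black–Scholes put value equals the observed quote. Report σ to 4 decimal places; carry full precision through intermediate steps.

At σ = 0.1396 the Black–Scholes value reproduces the quote:
σ√T = 0.1396·√2.8519 = 0.235750
d₁ = (ln(S/K) + (r+σ²/2)T) / (σ√T) = (ln(140.65/182.63) + (0.0354+0.1396²/2)·2.8519) / 0.235750 = (-0.261188 + 0.128746) / 0.235750 = -0.561786
d₂ = d₁ − σ√T = -0.561786 − 0.235750 = -0.797536
e^{−rT} = 0.903972
N(−d₁) = 0.712869,  N(−d₂) = 0.787430
V = K·e^{−rT}·N(−d₂) − S·N(−d₁) = 129.998704 − 100.265036 = 29.733668 (the observed quote) — the price is monotone increasing in volatility, hence this σ is the only solution

sigma = 0.1396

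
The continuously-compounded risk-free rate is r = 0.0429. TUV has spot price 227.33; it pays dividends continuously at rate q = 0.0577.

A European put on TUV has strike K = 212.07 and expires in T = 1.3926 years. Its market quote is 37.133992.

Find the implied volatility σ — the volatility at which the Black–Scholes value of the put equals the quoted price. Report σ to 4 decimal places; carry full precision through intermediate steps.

sigma = 0.4401

At σ = 0.4401 the Black–Scholes value reproduces the quote:
σ√T = 0.4401·√1.3926 = 0.519355
d₁ = (ln(S/K) + (r−q+σ²/2)T) / (σ√T) = (ln(227.33/212.07) + (0.0429−0.0577+0.4401²/2)·1.3926) / 0.519355 = (0.069486 + 0.114254) / 0.519355 = 0.353786
d₂ = d₁ − σ√T = 0.353786 − 0.519355 = -0.165569
e^{−rT} = 0.942007
e^{−qT} = 0.922791
N(−d₁) = 0.361750,  N(−d₂) = 0.565752
V = K·e^{−rT}·N(−d₂) − S·e^{−qT}·N(−d₁) = 113.021073 − 75.887082 = 37.133992 (equal to the quote); since ∂V/∂σ > 0 for all σ, the implied volatility is unique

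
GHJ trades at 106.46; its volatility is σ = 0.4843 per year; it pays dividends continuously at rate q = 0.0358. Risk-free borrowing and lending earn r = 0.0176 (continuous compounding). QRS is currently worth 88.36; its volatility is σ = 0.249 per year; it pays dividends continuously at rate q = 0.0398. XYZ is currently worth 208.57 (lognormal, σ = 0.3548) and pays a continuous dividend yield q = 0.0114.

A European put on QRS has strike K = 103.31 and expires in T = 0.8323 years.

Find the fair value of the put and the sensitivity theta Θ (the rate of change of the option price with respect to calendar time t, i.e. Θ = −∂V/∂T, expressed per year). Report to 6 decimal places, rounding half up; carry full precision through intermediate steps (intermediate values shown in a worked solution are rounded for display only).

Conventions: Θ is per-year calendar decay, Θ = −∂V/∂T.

price = 19.004063
Θ = -4.830669

σ√T = 0.249·√0.8323 = 0.227164
d₁ = (ln(S/K) + (r−q+σ²/2)T) / (σ√T) = (ln(88.36/103.31) + (0.0176−0.0398+0.249²/2)·0.8323) / 0.227164 = (-0.156315 + 0.007325) / 0.227164 = -0.655871
d₂ = d₁ − σ√T = -0.655871 − 0.227164 = -0.883035
e^{−rT} = 0.985458
e^{−qT} = 0.967417
N(−d₁) = 0.744046,  N(−d₂) = 0.811391
Put price V = K·e^{−rT}·N(−d₂) − S·e^{−qT}·N(−d₁) = 82.605870 − 63.601807 = 19.004063
φ(d₁) = (1/√(2π))·e^{−d₁²/2} = 0.321737
Θ = −S·e^{−qT}·φ(d₁)·σ/(2√T) − q·S·e^{−qT}·N(−d₁) + r·K·e^{−rT}·N(−d₂) = −3.753181 − 2.531352 + 1.453863 = -4.830669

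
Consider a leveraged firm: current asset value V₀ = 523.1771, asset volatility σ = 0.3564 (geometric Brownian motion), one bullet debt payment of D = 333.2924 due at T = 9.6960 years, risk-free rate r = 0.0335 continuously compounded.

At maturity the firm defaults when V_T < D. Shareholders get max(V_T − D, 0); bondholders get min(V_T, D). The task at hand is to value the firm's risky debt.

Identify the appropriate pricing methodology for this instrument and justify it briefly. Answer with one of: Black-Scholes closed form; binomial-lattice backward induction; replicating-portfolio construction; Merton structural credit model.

Key observation: with the firm-asset dynamics (V₀ = 523.1771) and a single zero-coupon liability of face 333.2924 given, debt value, spread, and default probability all derive from the option view of the balance sheet.

framework: Merton structural credit model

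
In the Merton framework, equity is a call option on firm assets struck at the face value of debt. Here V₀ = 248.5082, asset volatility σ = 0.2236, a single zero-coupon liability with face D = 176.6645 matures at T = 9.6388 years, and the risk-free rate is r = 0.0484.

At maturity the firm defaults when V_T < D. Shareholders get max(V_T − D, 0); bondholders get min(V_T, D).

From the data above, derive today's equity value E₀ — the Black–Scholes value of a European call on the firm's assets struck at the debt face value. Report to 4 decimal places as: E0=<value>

E0=144.3944

With assets at 248.5082 and a single debt payment of 176.6645 at 9.6388 years:
d₁ = [ln(V₀/D) + (r + σ²/2)T] / (σ√T)
   = [ln(248.5082/176.6645) + (0.0484 + 0.5·0.2236²)·9.6388] / (0.2236·√9.6388)
   = [0.341223 + 0.707473] / 0.694198 = 1.510660
d₂ = d₁ − σ√T = 1.510660 − 0.694198 = 0.816462
N(d₁) = 0.934562,  N(d₂) = 0.792882,  e^(−rT) = 0.627182
E₀ = V₀·N(d₁) − D·e^(−rT)·N(d₂)
   = 248.5082·0.934562 − 176.6645·0.627182·0.792882 = 144.394419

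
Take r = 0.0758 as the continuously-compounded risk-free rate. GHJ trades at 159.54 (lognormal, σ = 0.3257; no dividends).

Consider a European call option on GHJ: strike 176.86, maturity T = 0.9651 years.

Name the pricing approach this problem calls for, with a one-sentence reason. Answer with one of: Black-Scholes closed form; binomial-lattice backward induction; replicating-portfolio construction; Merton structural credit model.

framework: Black-Scholes closed form

Key observation: the instrument is a plain European call (strike 176.86) on a lognormal asset; the exact continuous-time formula applies directly.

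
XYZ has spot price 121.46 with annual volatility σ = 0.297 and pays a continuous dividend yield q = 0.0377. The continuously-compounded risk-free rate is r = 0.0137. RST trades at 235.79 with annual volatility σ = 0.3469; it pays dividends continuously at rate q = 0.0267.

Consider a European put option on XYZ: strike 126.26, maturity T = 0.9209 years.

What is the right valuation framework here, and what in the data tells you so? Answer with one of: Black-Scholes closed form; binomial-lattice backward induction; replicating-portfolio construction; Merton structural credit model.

Key observation: the instrument is a plain European put (strike 126.26) on a lognormal asset; the exact continuous-time formula applies directly.

framework: Black-Scholes closed form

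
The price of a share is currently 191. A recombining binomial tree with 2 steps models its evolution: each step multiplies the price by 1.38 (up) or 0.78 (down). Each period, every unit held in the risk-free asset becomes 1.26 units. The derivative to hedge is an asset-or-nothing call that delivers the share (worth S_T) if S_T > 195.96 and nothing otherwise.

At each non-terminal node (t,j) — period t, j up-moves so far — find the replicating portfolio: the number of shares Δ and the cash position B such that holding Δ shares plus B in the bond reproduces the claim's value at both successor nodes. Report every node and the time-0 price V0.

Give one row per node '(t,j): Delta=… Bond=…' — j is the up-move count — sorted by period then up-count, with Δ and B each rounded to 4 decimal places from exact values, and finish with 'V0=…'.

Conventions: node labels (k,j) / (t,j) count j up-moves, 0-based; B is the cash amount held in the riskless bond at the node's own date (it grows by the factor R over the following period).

(0,0): Delta=1.1610 Bond=-33.6697
(1,0): Delta=2.3000 Bond=-212.1191
(1,1): Delta=1.0000 Bond=0.0000
V0=188.0722

The replicating-portfolio and risk-neutral prices coincide; use p* = (1.26−0.78)/(1.38−0.78) = 0.8000 for the latter.
Terminal payoffs: V(2,0)=0.0000, V(2,1)=205.5924, V(2,2)=363.7404
Node (1,0) S=148.9800: V=(p*·205.5924+(1−p*)·0.0000)/1.26=130.5349; Δ=(205.5924−0.0000)/(205.5924−116.2044)=2.3000; B=V−Δ·S=-212.1191
Node (1,1) S=263.5800: V=(p*·363.7404+(1−p*)·205.5924)/1.26=263.5800; Δ=(363.7404−205.5924)/(363.7404−205.5924)=1.0000; B=V−Δ·S=0.0000
Node (0,0) S=191.0000: V=(p*·263.5800+(1−p*)·130.5349)/1.26=188.0722; Δ=(263.5800−130.5349)/(263.5800−148.9800)=1.1610; B=V−Δ·S=-33.6697
Sanity check at the root: Δ(0,0)·S0 + B(0,0) reproduces V0 = 188.0722.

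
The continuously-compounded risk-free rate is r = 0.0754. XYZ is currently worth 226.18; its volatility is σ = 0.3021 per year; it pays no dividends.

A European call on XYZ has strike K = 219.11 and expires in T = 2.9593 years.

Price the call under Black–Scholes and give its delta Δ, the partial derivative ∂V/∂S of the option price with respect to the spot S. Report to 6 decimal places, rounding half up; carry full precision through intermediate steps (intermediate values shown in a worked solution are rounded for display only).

price = 71.311943
Δ = 0.773465

σ√T = 0.3021·√2.9593 = 0.519691
d₁ = (ln(S/K) + (r+σ²/2)T) / (σ√T) = (ln(226.18/219.11) + (0.0754+0.3021²/2)·2.9593) / 0.519691 = (0.031757 + 0.358171) / 0.519691 = 0.750307
d₂ = d₁ − σ√T = 0.750307 − 0.519691 = 0.230616
e^{−rT} = 0.800010
N(d₁) = 0.773465,  N(d₂) = 0.591193
Call price V = S·N(d₁) − K·e^{−rT}·N(d₂) = 174.942339 − 103.630395 = 71.311943
Δ = N(d₁) = 0.773465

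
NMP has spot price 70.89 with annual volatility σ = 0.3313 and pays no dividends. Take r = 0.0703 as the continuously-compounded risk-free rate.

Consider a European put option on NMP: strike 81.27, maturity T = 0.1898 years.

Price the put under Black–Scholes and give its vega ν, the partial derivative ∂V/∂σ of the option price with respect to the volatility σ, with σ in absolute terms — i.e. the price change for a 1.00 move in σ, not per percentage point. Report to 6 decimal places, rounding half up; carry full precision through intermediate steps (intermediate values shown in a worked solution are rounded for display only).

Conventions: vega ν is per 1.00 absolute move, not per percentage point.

price = 10.488510
ν = 9.074186

σ√T = 0.3313·√0.1898 = 0.144334
d₁ = (ln(S/K) + (r+σ²/2)T) / (σ√T) = (ln(70.89/81.27) + (0.0703+0.3313²/2)·0.1898) / 0.144334 = (-0.136648 + 0.023759) / 0.144334 = -0.782132
d₂ = d₁ − σ√T = -0.782132 − 0.144334 = -0.926466
e^{−rT} = 0.986746
N(−d₁) = 0.782931,  N(−d₂) = 0.822898
Put price V = K·e^{−rT}·N(−d₂) − S·N(−d₁) = 65.990518 − 55.502008 = 10.488510
φ(d₁) = (1/√(2π))·e^{−d₁²/2} = 0.293815
ν = S·φ(d₁)·√T = 9.074186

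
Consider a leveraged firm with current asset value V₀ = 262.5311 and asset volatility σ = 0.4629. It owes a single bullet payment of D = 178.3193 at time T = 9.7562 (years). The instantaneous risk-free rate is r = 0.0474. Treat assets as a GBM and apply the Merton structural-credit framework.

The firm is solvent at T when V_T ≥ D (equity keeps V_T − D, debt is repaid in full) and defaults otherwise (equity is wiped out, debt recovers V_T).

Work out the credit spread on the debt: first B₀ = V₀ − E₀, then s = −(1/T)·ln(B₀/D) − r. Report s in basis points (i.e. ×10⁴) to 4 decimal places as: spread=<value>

Apply the equity-as-call identities (strike 178.3193, horizon 9.7562 years):
d₁ = [ln(V₀/D) + (r + σ²/2)T] / (σ√T)
   = [ln(262.5311/178.3193) + (0.0474 + 0.5·0.4629²)·9.7562] / (0.4629·√9.7562)
   = [0.386794 + 1.507706] / 1.445864 = 1.310289
d₂ = d₁ − σ√T = 1.310289 − 1.445864 = -0.135576
N(d₁) = 0.904951,  N(d₂) = 0.446078,  e^(−rT) = 0.629743
E₀ = V₀·N(d₁) − D·e^(−rT)·N(d₂)
   = 262.5311·0.904951 − 178.3193·0.629743·0.446078 = 187.485254
B₀ = V₀ − E₀ = 262.5311 − 187.485254 = 75.045846
spread = −(1/T)·ln(B₀/D) − r = −(1/9.7562)·ln(75.045846/178.3193) − 0.0474 = 0.04131042
in basis points: 0.04131042 × 10⁴ = 413.1042 bp

spread=413.1042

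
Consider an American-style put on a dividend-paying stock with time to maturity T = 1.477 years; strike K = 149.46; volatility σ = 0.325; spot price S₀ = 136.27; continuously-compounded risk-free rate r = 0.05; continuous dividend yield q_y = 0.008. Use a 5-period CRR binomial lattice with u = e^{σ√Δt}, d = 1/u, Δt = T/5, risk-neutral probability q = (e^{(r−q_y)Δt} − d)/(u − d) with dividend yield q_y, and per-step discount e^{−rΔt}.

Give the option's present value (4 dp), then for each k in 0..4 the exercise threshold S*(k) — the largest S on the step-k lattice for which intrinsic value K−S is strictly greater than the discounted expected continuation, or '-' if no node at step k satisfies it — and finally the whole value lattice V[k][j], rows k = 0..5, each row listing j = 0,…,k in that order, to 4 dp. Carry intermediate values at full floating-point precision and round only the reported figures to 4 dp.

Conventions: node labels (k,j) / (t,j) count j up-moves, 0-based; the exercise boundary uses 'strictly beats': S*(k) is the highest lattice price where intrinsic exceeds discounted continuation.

params: Δt=0.29540 u=1.19320 d=0.83808 q=0.49111 e^(-rΔt)=0.98534
t_5 payoffs: 93.1181 69.2443 35.2546 0.0000 0.0000 0.0000
t_4: node(4,0) S=67.2273 payoff=82.2327 vs cont=80.2001 → 82.2327 [stop]  node(4,1) S=95.7134 payoff=53.7466 vs cont=51.7812 → 53.7466 [stop]  node(4,2) S=136.2700 payoff=13.1900 vs cont=17.6777 → 17.6777 [wait]  node(4,3) S=194.0116 payoff=0.0000 vs cont=0.0000 → 0.0000 [wait]  node(4,4) S=276.2200 payoff=0.0000 vs cont=0.0000 → 0.0000 [wait]  ⇒ S*(4)=95.7134
t_3: node(3,0) S=80.2157 payoff=69.2443 vs cont=67.2424 → 69.2443 [stop]  node(3,1) S=114.2054 payoff=35.2546 vs cont=35.5045 → 35.5045 [wait]  node(3,2) S=162.5975 payoff=0.0000 vs cont=8.8641 → 8.8641 [wait]  node(3,3) S=231.4949 payoff=0.0000 vs cont=0.0000 → 0.0000 [wait]  ⇒ S*(3)=80.2157
t_2: node(2,0) S=95.7134 payoff=53.7466 vs cont=51.9021 → 53.7466 [stop]  node(2,1) S=136.2700 payoff=13.1900 vs cont=22.0925 → 22.0925 [wait]  node(2,2) S=194.0116 payoff=0.0000 vs cont=4.4447 → 4.4447 [wait]  ⇒ S*(2)=95.7134
t_1: node(1,0) S=114.2054 payoff=35.2546 vs cont=37.6409 → 37.6409 [wait]  node(1,1) S=162.5975 payoff=0.0000 vs cont=13.2287 → 13.2287 [wait]  ⇒ S*(1)=-
t_0: node(0,0) S=136.2700 payoff=13.1900 vs cont=25.2757 → 25.2757 [wait]  ⇒ S*(0)=-

price = 25.2757
boundary = - - 95.7134 80.2157 95.7134
tree:
25.2757
37.6409 13.2287
53.7466 22.0925 4.4447
69.2443 35.5045 8.8641 0.0000
82.2327 53.7466 17.6777 0.0000 0.0000
93.1181 69.2443 35.2546 0.0000 0.0000 0.0000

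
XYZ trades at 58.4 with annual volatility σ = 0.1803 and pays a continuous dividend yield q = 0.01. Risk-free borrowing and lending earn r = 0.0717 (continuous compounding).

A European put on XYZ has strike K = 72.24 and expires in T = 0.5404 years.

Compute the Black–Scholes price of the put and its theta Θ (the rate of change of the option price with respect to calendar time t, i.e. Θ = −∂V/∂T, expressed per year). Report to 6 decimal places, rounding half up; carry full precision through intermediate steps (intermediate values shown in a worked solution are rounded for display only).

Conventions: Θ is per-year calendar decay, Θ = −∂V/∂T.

price = 11.750823
Θ = 2.829533

σ√T = 0.1803·√0.5404 = 0.132542
d₁ = (ln(S/K) + (r−q+σ²/2)T) / (σ√T) = (ln(58.4/72.24) + (0.0717−0.01+0.1803²/2)·0.5404) / 0.132542 = (-0.212678 + 0.042126) / 0.132542 = -1.286775
d₂ = d₁ − σ√T = -1.286775 − 0.132542 = -1.419317
e^{−rT} = 0.961994
e^{−qT} = 0.994611
N(−d₁) = 0.900914,  N(−d₂) = 0.922097
Put price V = K·e^{−rT}·N(−d₂) − S·e^{−qT}·N(−d₁) = 64.080621 − 52.329798 = 11.750823
φ(d₁) = (1/√(2π))·e^{−d₁²/2} = 0.174325
Θ = −S·e^{−qT}·φ(d₁)·σ/(2√T) − q·S·e^{−qT}·N(−d₁) + r·K·e^{−rT}·N(−d₂) = −1.241749 − 0.523298 + 4.594581 = 2.829533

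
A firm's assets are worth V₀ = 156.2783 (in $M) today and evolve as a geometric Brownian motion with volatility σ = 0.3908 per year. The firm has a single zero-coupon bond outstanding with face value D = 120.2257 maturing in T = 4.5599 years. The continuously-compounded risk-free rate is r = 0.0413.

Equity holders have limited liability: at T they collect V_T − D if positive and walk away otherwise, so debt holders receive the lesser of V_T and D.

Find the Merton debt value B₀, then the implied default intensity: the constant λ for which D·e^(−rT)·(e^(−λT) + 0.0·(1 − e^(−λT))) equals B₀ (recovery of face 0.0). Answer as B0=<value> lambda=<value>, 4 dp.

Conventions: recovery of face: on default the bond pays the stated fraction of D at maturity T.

B0=81.1040 lambda=0.0450

With assets at 156.2783 and a single debt payment of 120.2257 at 4.5599 years:
d₁ = [ln(V₀/D) + (r + σ²/2)T] / (σ√T)
   = [ln(156.2783/120.2257) + (0.0413 + 0.5·0.3908²)·4.5599] / (0.3908·√4.5599)
   = [0.262268 + 0.536528] / 0.834511 = 0.957202
d₂ = d₁ − σ√T = 0.957202 − 0.834511 = 0.122691
N(d₁) = 0.830767,  N(d₂) = 0.548824,  e^(−rT) = 0.828346
E₀ = V₀·N(d₁) − D·e^(−rT)·N(d₂)
   = 156.2783·0.830767 − 120.2257·0.828346·0.548824 = 75.174337
B₀ = V₀ − E₀ = 156.2783 − 75.174337 = 81.103963
e^(−λT) = (B₀·e^(rT)/D − 0)/(1 − 0) = (81.1040·1.207224/120.2257 − 0)/1 = 0.81439102
λ = −ln(0.81439102)/4.5599 = 0.045026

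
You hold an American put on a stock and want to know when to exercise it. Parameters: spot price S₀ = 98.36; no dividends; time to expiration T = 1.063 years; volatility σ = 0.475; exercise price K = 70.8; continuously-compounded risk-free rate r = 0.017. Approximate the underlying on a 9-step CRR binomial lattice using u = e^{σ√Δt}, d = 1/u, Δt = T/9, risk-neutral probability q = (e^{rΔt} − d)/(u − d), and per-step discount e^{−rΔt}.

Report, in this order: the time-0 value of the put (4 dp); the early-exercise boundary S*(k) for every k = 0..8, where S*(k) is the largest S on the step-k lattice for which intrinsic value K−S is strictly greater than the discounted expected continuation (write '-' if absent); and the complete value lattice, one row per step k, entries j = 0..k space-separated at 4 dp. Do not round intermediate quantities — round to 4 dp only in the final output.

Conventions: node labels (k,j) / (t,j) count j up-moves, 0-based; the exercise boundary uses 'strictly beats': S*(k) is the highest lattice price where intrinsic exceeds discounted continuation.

Δt=0.11811, u=1.17732, d=0.84938, q=0.46541, disc=e^(-rΔt)=0.99799
k=9 terminal: V=max(K-S,0) → 48.1665 39.4278 27.3152 10.5260 0.0000 0.0000 0.0000 0.0000 0.0000 0.0000
k=8: j=0 S=26.6470 intr=44.1530 cont=44.0110 V=44.1530[EX]; j=1 S=36.9352 intr=33.8648 cont=33.7227 V=33.8648[EX]; j=2 S=51.1957 intr=19.6043 cont=19.4623 V=19.6043[EX]; j=3 S=70.9620 intr=0.0000 cont=5.6158 V=5.6158[hold]; j=4 S=98.3600 intr=0.0000 cont=0.0000 V=0.0000[hold]; j=5 S=136.3362 intr=0.0000 cont=0.0000 V=0.0000[hold]; j=6 S=188.9746 intr=0.0000 cont=0.0000 V=0.0000[hold]; j=7 S=261.9365 intr=0.0000 cont=0.0000 V=0.0000[hold]; j=8 S=363.0685 intr=0.0000 cont=0.0000 V=0.0000[hold]  S*(8)=51.1957
k=7: j=0 S=31.3722 intr=39.4278 cont=39.2858 V=39.4278[EX]; j=1 S=43.4848 intr=27.3152 cont=27.1732 V=27.3152[EX]; j=2 S=60.2740 intr=10.5260 cont=13.0677 V=13.0677[hold]; j=3 S=83.5453 intr=0.0000 cont=2.9962 V=2.9962[hold]; j=4 S=115.8017 intr=0.0000 cont=0.0000 V=0.0000[hold]; j=5 S=160.5119 intr=0.0000 cont=0.0000 V=0.0000[hold]; j=6 S=222.4845 intr=0.0000 cont=0.0000 V=0.0000[hold]; j=7 S=308.3843 intr=0.0000 cont=0.0000 V=0.0000[hold]  S*(7)=43.4848
k=6: j=0 S=36.9352 intr=33.8648 cont=33.7227 V=33.8648[EX]; j=1 S=51.1957 intr=19.6043 cont=20.6428 V=20.6428[hold]; j=2 S=70.9620 intr=0.0000 cont=8.3635 V=8.3635[hold]; j=3 S=98.3600 intr=0.0000 cont=1.5985 V=1.5985[hold]; j=4 S=136.3362 intr=0.0000 cont=0.0000 V=0.0000[hold]; j=5 S=188.9746 intr=0.0000 cont=0.0000 V=0.0000[hold]; j=6 S=261.9365 intr=0.0000 cont=0.0000 V=0.0000[hold]  S*(6)=36.9352
k=5: j=0 S=43.4848 intr=27.3152 cont=27.6556 V=27.6556[hold]; j=1 S=60.2740 intr=10.5260 cont=14.8980 V=14.8980[hold]; j=2 S=83.5453 intr=0.0000 cont=5.2046 V=5.2046[hold]; j=3 S=115.8017 intr=0.0000 cont=0.8528 V=0.8528[hold]; j=4 S=160.5119 intr=0.0000 cont=0.0000 V=0.0000[hold]; j=5 S=222.4845 intr=0.0000 cont=0.0000 V=0.0000[hold]  S*(5)=-
k=4: j=0 S=51.1957 intr=19.6043 cont=21.6745 V=21.6745[hold]; j=1 S=70.9620 intr=0.0000 cont=10.3658 V=10.3658[hold]; j=2 S=98.3600 intr=0.0000 cont=3.1729 V=3.1729[hold]; j=3 S=136.3362 intr=0.0000 cont=0.4550 V=0.4550[hold]; j=4 S=188.9746 intr=0.0000 cont=0.0000 V=0.0000[hold]  S*(4)=-
k=3: j=0 S=60.2740 intr=10.5260 cont=16.3784 V=16.3784[hold]; j=1 S=83.5453 intr=0.0000 cont=7.0040 V=7.0040[hold]; j=2 S=115.8017 intr=0.0000 cont=1.9041 V=1.9041[hold]; j=3 S=160.5119 intr=0.0000 cont=0.2428 V=0.2428[hold]  S*(3)=-
k=2: j=0 S=70.9620 intr=0.0000 cont=11.9914 V=11.9914[hold]; j=1 S=98.3600 intr=0.0000 cont=4.6212 V=4.6212[hold]; j=2 S=136.3362 intr=0.0000 cont=1.1286 V=1.1286[hold]  S*(2)=-
k=1: j=0 S=83.5453 intr=0.0000 cont=8.5441 V=8.5441[hold]; j=1 S=115.8017 intr=0.0000 cont=2.9897 V=2.9897[hold]  S*(1)=-
k=0: j=0 S=98.3600 intr=0.0000 cont=5.9471 V=5.9471[hold]  S*(0)=-

price = 5.9471
boundary = - - - - - - 36.9352 43.4848 51.1957
tree:
5.9471
8.5441 2.9897
11.9914 4.6212 1.1286
16.3784 7.0040 1.9041 0.2428
21.6745 10.3658 3.1729 0.4550 0.0000
27.6556 14.8980 5.2046 0.8528 0.0000 0.0000
33.8648 20.6428 8.3635 1.5985 0.0000 0.0000 0.0000
39.4278 27.3152 13.0677 2.9962 0.0000 0.0000 0.0000 0.0000
44.1530 33.8648 19.6043 5.6158 0.0000 0.0000 0.0000 0.0000 0.0000
48.1665 39.4278 27.3152 10.5260 0.0000 0.0000 0.0000 0.0000 0.0000 0.0000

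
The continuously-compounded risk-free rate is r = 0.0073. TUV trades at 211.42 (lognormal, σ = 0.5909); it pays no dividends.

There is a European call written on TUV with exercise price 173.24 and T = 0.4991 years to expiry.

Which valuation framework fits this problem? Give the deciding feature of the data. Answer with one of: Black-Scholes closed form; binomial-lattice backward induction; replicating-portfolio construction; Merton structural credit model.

Key observation: everything needed for the exact continuous-time valuation of the European call on TUV (strike 173.24) is given, and no feature rules the closed form out.

framework: Black-Scholes closed form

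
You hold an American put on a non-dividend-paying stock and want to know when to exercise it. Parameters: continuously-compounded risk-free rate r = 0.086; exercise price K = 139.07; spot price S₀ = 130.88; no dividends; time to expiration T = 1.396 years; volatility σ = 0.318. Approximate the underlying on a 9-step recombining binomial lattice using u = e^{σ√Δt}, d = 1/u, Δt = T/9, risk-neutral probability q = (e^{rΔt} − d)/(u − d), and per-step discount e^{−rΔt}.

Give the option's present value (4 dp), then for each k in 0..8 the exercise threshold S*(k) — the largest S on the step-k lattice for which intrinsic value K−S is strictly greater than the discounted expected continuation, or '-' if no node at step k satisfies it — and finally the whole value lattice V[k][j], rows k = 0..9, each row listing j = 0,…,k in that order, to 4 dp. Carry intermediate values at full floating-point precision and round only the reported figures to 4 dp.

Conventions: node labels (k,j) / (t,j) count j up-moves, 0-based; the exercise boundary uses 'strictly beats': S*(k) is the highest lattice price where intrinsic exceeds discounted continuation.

Δt=0.15511, u=1.13342, d=0.88228, q=0.52220, disc=e^(-rΔt)=0.98675
k=9 terminal: V=max(K-S,0) → 96.6718 84.6033 69.0996 49.1828 23.5967 0.0000 0.0000 0.0000 0.0000 0.0000
k=8: j=0 S=48.0551 intr=91.0149 cont=89.1721 V=91.0149[EX]; j=1 S=61.7338 intr=77.3362 cont=75.4934 V=77.3362[EX]; j=2 S=79.3061 intr=59.7639 cont=57.9211 V=59.7639[EX]; j=3 S=101.8802 intr=37.1898 cont=35.3470 V=37.1898[EX]; j=4 S=130.8800 intr=8.1900 cont=11.1250 V=11.1250[hold]; j=5 S=168.1345 intr=0.0000 cont=0.0000 V=0.0000[hold]; j=6 S=215.9933 intr=0.0000 cont=0.0000 V=0.0000[hold]; j=7 S=277.4749 intr=0.0000 cont=0.0000 V=0.0000[hold]; j=8 S=356.4570 intr=0.0000 cont=0.0000 V=0.0000[hold]  S*(8)=101.8802
k=7: j=0 S=54.4667 intr=84.6033 cont=82.7605 V=84.6033[EX]; j=1 S=69.9704 intr=69.0996 cont=67.2567 V=69.0996[EX]; j=2 S=89.8872 intr=49.1828 cont=47.3399 V=49.1828[EX]; j=3 S=115.4733 intr=23.5967 cont=23.2663 V=23.5967[EX]; j=4 S=148.3423 intr=0.0000 cont=5.2451 V=5.2451[hold]; j=5 S=190.5673 intr=0.0000 cont=0.0000 V=0.0000[hold]; j=6 S=244.8116 intr=0.0000 cont=0.0000 V=0.0000[hold]; j=7 S=314.4962 intr=0.0000 cont=0.0000 V=0.0000[hold]  S*(7)=115.4733
k=6: j=0 S=61.7338 intr=77.3362 cont=75.4934 V=77.3362[EX]; j=1 S=79.3061 intr=59.7639 cont=57.9211 V=59.7639[EX]; j=2 S=101.8802 intr=37.1898 cont=35.3470 V=37.1898[EX]; j=3 S=130.8800 intr=8.1900 cont=13.8277 V=13.8277[hold]; j=4 S=168.1345 intr=0.0000 cont=2.4729 V=2.4729[hold]; j=5 S=215.9933 intr=0.0000 cont=0.0000 V=0.0000[hold]; j=6 S=277.4749 intr=0.0000 cont=0.0000 V=0.0000[hold]  S*(6)=101.8802
k=5: j=0 S=69.9704 intr=69.0996 cont=67.2567 V=69.0996[EX]; j=1 S=89.8872 intr=49.1828 cont=47.3399 V=49.1828[EX]; j=2 S=115.4733 intr=23.5967 cont=24.6589 V=24.6589[hold]; j=3 S=148.3423 intr=0.0000 cont=7.7935 V=7.7935[hold]; j=4 S=190.5673 intr=0.0000 cont=1.1659 V=1.1659[hold]; j=5 S=244.8116 intr=0.0000 cont=0.0000 V=0.0000[hold]  S*(5)=89.8872
k=4: j=0 S=79.3061 intr=59.7639 cont=57.9211 V=59.7639[EX]; j=1 S=101.8802 intr=37.1898 cont=35.8943 V=37.1898[EX]; j=2 S=130.8800 intr=8.1900 cont=15.6417 V=15.6417[hold]; j=3 S=168.1345 intr=0.0000 cont=4.2751 V=4.2751[hold]; j=4 S=215.9933 intr=0.0000 cont=0.5497 V=0.5497[hold]  S*(4)=101.8802
k=3: j=0 S=89.8872 intr=49.1828 cont=47.3399 V=49.1828[EX]; j=1 S=115.4733 intr=23.5967 cont=25.5936 V=25.5936[hold]; j=2 S=148.3423 intr=0.0000 cont=9.5775 V=9.5775[hold]; j=3 S=190.5673 intr=0.0000 cont=2.2988 V=2.2988[hold]  S*(3)=89.8872
k=2: j=0 S=101.8802 intr=37.1898 cont=36.3760 V=37.1898[EX]; j=1 S=130.8800 intr=8.1900 cont=17.0016 V=17.0016[hold]; j=2 S=168.1345 intr=0.0000 cont=5.7000 V=5.7000[hold]  S*(2)=101.8802
k=1: j=0 S=115.4733 intr=23.5967 cont=26.2944 V=26.2944[hold]; j=1 S=148.3423 intr=0.0000 cont=10.9528 V=10.9528[hold]  S*(1)=-
k=0: j=0 S=130.8800 intr=8.1900 cont=18.0407 V=18.0407[hold]  S*(0)=-

price = 18.0407
boundary = - - 101.8802 89.8872 101.8802 89.8872 101.8802 115.4733 101.8802
tree:
18.0407
26.2944 10.9528
37.1898 17.0016 5.7000
49.1828 25.5936 9.5775 2.2988
59.7639 37.1898 15.6417 4.2751 0.5497
69.0996 49.1828 24.6589 7.7935 1.1659 0.0000
77.3362 59.7639 37.1898 13.8277 2.4729 0.0000 0.0000
84.6033 69.0996 49.1828 23.5967 5.2451 0.0000 0.0000 0.0000
91.0149 77.3362 59.7639 37.1898 11.1250 0.0000 0.0000 0.0000 0.0000
96.6718 84.6033 69.0996 49.1828 23.5967 0.0000 0.0000 0.0000 0.0000 0.0000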